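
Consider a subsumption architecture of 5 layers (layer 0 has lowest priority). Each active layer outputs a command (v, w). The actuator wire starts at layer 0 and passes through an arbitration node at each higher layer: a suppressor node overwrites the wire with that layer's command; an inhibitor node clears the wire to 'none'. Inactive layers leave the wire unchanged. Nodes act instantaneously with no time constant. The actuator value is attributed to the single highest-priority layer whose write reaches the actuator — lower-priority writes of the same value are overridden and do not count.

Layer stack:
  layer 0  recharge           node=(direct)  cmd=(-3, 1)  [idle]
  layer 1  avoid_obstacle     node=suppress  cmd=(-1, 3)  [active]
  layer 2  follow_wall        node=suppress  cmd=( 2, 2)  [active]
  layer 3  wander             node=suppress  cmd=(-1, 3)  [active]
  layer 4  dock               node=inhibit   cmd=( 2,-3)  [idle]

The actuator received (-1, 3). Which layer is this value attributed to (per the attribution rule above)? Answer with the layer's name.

wander

[0] recharge off; wire := none
[1] avoid_obstacle on (suppress); wire := (-1, 3)
[2] follow_wall on (suppress); wire := (2, 2)
[3] wander on (suppress); wire := (-1, 3)
[4] dock off; pass (-1, 3)
output (-1, 3)
last writer: layer 3 = wander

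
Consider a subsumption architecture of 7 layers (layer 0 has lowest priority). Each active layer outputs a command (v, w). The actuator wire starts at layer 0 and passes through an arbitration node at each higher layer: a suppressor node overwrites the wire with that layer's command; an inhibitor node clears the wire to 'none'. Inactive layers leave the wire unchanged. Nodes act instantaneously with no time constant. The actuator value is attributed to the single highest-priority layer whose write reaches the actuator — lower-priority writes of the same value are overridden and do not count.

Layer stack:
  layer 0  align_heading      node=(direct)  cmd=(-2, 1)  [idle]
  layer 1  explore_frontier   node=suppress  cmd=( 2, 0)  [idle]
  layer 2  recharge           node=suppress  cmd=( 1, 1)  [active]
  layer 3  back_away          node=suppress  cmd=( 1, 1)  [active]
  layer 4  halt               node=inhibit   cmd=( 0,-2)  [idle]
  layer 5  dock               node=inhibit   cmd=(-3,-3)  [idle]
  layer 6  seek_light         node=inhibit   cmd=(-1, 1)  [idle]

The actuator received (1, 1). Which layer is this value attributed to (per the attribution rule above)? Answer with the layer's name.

[0] align_heading off; wire := none
[1] explore_frontier off; pass none
[2] recharge on (suppress); wire := (1, 1)
[3] back_away on (suppress); wire := (1, 1)
[4] halt off; pass (1, 1)
[5] dock off; pass (1, 1)
[6] seek_light off; pass (1, 1)
output (1, 1)
last writer: layer 3 = back_away

back_away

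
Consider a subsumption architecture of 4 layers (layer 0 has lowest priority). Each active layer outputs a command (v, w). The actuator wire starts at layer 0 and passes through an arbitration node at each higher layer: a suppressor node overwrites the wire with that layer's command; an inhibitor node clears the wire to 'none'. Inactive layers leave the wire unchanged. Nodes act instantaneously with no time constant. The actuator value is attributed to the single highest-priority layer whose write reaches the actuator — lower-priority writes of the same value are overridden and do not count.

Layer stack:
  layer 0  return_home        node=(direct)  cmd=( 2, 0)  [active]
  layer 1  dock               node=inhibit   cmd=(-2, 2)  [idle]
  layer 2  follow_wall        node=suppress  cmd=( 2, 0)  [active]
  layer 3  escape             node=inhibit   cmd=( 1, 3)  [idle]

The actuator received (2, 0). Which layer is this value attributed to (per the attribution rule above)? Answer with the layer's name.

[0] return_home on; wire := (2, 0)
[1] dock off; pass (2, 0)
[2] follow_wall on (suppress); wire := (2, 0)
[3] escape off; pass (2, 0)
output (2, 0)
last writer: layer 2 = follow_wall

follow_wall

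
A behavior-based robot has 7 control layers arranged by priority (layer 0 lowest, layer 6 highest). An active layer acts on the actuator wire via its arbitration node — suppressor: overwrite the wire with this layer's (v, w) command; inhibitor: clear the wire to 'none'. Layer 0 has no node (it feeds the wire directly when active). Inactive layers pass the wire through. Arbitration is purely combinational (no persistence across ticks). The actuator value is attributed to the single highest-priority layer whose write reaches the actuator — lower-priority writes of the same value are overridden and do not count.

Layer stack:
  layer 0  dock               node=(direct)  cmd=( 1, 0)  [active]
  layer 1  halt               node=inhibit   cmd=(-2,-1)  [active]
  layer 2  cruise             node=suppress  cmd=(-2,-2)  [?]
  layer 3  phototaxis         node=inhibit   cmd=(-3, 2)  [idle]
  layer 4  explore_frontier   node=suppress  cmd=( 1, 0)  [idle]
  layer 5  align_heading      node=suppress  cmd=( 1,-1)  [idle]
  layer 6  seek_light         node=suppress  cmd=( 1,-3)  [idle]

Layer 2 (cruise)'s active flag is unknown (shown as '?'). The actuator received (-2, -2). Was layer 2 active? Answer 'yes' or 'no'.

If layer 2 is active=yes:
  actuator would be (-2, -2)
If layer 2 is active=no:
  actuator would be none
Observed (-2, -2), so layer 2 was active.

yes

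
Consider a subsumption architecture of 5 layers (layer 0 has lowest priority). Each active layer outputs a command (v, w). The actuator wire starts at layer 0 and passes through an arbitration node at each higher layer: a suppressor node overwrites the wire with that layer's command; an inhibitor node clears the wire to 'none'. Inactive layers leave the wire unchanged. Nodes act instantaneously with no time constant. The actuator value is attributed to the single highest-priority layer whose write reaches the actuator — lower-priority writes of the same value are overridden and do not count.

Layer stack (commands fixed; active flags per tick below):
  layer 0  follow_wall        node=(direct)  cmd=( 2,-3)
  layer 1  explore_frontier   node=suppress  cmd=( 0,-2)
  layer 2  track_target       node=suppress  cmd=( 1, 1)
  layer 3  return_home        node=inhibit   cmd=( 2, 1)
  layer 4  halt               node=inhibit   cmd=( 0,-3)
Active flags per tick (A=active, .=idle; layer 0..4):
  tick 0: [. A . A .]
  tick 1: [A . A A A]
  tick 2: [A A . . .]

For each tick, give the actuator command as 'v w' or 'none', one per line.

tick 0:
  L0 follow_wall: idle → wire = none
  L1 explore_frontier: active, suppressor → wire = (0, -2)
  L2 track_target: idle → wire stays (0, -2)
  L3 return_home: active, inhibitor → wire = none
  L4 halt: idle → wire stays none
  actuator = none
tick 1:
  L0 follow_wall: active, feeds wire = (2, -3)
  L1 explore_frontier: idle → wire stays (2, -3)
  L2 track_target: active, suppressor → wire = (1, 1)
  L3 return_home: active, inhibitor → wire = none
  L4 halt: active, inhibitor → wire = none
  actuator = none
tick 2:
  L0 follow_wall: active, feeds wire = (2, -3)
  L1 explore_frontier: active, suppressor → wire = (0, -2)
  L2 track_target: idle → wire stays (0, -2)
  L3 return_home: idle → wire stays (0, -2)
  L4 halt: idle → wire stays (0, -2)
  actuator = (0, -2)

none
none
0 -2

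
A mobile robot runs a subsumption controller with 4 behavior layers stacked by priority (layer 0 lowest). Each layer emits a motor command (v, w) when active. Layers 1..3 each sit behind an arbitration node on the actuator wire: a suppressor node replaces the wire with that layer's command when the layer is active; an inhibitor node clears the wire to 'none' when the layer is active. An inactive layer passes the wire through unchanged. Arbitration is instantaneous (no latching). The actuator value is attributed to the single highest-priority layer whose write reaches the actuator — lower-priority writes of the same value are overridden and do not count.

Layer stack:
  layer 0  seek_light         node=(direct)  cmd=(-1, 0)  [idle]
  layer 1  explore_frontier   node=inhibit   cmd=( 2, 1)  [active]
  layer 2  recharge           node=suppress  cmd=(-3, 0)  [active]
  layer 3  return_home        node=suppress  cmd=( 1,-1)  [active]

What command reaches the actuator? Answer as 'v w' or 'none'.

[0] seek_light off; wire := none
[1] explore_frontier on (inhibit); wire := none
[2] recharge on (suppress); wire := (-3, 0)
[3] return_home on (suppress); wire := (1, -1)
output (1, -1)

1 -1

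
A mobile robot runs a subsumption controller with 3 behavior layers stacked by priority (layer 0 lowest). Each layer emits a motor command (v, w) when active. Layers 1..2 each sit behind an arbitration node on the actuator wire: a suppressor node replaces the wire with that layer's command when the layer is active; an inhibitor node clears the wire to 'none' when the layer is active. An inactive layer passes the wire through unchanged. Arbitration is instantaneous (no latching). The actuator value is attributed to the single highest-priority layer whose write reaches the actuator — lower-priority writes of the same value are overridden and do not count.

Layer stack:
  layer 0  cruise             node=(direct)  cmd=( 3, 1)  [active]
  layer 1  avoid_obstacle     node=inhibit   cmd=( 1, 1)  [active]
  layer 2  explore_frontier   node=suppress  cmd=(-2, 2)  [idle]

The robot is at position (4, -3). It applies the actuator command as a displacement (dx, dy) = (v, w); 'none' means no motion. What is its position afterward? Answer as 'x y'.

4 -3

layer 0 (cruise) active — direct: (3, 1)
layer 1 (avoid_obstacle) active — inhibits: none
layer 2 (explore_frontier) idle — unchanged: none
→ actuator none
position: (4, -3) + none = (4, -3)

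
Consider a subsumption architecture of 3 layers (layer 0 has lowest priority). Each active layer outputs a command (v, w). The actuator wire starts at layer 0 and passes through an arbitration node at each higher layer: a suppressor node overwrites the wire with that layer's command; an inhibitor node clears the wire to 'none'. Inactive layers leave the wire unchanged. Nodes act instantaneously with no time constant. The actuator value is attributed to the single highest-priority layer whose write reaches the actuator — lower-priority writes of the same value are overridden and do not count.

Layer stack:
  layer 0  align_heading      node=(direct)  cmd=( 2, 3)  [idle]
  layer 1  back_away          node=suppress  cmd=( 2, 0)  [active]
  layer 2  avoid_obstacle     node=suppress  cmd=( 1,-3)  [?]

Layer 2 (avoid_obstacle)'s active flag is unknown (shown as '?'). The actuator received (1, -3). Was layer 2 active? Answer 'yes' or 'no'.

If layer 2 is active=yes:
  actuator would be (1, -3)
If layer 2 is active=no:
  actuator would be (2, 0)
Observed (1, -3), so layer 2 was active.

yes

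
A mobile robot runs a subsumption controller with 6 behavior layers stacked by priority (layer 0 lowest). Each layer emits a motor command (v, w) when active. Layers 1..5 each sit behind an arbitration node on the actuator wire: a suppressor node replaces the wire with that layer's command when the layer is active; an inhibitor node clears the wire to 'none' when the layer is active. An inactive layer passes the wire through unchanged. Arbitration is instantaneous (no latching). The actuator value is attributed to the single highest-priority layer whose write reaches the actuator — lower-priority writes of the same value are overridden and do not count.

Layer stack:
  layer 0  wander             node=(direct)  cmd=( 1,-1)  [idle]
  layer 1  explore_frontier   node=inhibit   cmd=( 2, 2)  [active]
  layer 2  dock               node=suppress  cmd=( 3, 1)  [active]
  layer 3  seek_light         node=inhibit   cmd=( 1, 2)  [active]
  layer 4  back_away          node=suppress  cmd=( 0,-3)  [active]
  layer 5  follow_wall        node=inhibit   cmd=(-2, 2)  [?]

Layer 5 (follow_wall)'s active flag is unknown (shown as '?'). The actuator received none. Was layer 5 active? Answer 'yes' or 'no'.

yes

If layer 5 is active=yes:
  actuator would be none
If layer 5 is active=no:
  actuator would be (0, -3)
Observed none, so layer 5 was active.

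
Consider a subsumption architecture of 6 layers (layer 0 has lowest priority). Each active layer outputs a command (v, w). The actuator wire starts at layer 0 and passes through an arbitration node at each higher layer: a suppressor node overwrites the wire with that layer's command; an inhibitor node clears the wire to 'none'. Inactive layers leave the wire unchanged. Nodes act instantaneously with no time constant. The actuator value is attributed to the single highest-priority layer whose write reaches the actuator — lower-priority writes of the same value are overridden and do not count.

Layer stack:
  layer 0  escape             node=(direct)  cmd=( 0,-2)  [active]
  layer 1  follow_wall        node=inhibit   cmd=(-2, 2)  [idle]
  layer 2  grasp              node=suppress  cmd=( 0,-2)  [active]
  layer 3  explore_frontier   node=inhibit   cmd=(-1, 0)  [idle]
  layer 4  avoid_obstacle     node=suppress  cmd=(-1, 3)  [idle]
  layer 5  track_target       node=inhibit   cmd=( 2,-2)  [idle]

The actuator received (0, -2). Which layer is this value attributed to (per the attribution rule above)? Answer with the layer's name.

grasp

L0 escape: active, feeds wire = (0, -2)
L1 follow_wall: idle → wire stays (0, -2)
L2 grasp: active, suppressor → wire = (0, -2)
L3 explore_frontier: idle → wire stays (0, -2)
L4 avoid_obstacle: idle → wire stays (0, -2)
L5 track_target: idle → wire stays (0, -2)
actuator = (0, -2)
last writer: layer 2 = grasp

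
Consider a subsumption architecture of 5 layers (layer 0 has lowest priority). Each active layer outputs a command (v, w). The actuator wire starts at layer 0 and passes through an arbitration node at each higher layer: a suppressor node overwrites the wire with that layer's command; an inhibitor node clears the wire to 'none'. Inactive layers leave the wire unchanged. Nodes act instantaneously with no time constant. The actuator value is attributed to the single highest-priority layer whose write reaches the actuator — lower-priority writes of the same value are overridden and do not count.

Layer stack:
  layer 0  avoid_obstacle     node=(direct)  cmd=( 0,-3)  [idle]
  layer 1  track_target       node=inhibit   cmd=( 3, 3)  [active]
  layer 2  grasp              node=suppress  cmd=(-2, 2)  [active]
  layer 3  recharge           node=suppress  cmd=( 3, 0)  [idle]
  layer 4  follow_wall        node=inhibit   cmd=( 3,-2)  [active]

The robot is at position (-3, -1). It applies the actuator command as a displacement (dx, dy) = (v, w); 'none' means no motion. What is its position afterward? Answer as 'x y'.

-3 -1

L0 avoid_obstacle: idle → wire = none
L1 track_target: active, inhibitor → wire = none
L2 grasp: active, suppressor → wire = (-2, 2)
L3 recharge: idle → wire stays (-2, 2)
L4 follow_wall: active, inhibitor → wire = none
actuator = none
position: (-3, -1) + none = (-3, -1)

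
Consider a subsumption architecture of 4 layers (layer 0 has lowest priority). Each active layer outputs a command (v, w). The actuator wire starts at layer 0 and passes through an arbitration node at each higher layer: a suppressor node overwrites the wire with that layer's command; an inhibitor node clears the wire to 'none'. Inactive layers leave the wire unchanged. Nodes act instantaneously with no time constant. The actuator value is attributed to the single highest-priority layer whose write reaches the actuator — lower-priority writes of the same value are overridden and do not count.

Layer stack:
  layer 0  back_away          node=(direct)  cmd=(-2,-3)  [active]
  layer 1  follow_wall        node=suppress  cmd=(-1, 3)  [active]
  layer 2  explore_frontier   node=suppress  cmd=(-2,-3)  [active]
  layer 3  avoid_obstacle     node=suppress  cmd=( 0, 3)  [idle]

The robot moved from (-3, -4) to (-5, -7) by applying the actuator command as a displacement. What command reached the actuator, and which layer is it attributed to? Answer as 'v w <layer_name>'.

-2 -3 explore_frontier

displacement = (-5, -7) − (-3, -4) = (-2, -3)
L0 back_away: active, feeds wire = (-2, -3)
L1 follow_wall: active, suppressor → wire = (-1, 3)
L2 explore_frontier: active, suppressor → wire = (-2, -3)
L3 avoid_obstacle: idle → wire stays (-2, -3)
actuator = (-2, -3) — from layer 2 (explore_frontier)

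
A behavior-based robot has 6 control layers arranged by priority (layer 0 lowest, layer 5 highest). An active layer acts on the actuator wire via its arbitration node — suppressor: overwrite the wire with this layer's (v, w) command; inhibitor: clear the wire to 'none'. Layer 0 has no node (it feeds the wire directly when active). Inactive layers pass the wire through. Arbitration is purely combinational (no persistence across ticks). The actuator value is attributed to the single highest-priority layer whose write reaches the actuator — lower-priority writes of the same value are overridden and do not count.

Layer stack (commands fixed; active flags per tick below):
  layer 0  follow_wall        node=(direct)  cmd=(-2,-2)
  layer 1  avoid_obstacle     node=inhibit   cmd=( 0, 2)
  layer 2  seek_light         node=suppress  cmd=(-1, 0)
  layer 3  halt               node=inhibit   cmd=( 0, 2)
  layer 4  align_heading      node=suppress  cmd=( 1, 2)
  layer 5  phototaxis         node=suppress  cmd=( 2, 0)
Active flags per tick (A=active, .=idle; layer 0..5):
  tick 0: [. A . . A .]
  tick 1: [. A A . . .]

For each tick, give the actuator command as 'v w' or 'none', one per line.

tick 0:
  layer 0 (follow_wall) idle — none
  layer 1 (avoid_obstacle) active — inhibits: none
  layer 2 (seek_light) idle — unchanged: none
  layer 3 (halt) idle — unchanged: none
  layer 4 (align_heading) active — suppresses: (1, 2)
  layer 5 (phototaxis) idle — unchanged: (1, 2)
  → actuator (1, 2)
tick 1:
  layer 0 (follow_wall) idle — none
  layer 1 (avoid_obstacle) active — inhibits: none
  layer 2 (seek_light) active — suppresses: (-1, 0)
  layer 3 (halt) idle — unchanged: (-1, 0)
  layer 4 (align_heading) idle — unchanged: (-1, 0)
  layer 5 (phototaxis) idle — unchanged: (-1, 0)
  → actuator (-1, 0)

1 2
-1 0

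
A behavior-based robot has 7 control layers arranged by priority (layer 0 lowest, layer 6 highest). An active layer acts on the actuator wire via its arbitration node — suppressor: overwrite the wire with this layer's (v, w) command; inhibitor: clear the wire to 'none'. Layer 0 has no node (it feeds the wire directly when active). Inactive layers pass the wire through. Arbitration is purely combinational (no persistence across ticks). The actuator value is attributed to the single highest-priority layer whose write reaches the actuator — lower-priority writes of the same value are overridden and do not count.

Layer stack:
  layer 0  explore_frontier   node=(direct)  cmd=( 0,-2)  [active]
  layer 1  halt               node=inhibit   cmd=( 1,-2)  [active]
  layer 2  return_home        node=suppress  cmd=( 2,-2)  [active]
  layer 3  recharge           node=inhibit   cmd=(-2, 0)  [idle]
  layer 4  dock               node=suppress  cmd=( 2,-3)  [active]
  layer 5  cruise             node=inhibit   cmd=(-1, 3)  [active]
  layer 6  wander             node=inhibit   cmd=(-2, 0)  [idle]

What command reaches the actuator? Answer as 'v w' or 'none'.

layer 0 (explore_frontier) active — direct: (0, -2)
layer 1 (halt) active — inhibits: none
layer 2 (return_home) active — suppresses: (2, -2)
layer 3 (recharge) idle — unchanged: (2, -2)
layer 4 (dock) active — suppresses: (2, -3)
layer 5 (cruise) active — inhibits: none
layer 6 (wander) idle — unchanged: none
→ actuator none

none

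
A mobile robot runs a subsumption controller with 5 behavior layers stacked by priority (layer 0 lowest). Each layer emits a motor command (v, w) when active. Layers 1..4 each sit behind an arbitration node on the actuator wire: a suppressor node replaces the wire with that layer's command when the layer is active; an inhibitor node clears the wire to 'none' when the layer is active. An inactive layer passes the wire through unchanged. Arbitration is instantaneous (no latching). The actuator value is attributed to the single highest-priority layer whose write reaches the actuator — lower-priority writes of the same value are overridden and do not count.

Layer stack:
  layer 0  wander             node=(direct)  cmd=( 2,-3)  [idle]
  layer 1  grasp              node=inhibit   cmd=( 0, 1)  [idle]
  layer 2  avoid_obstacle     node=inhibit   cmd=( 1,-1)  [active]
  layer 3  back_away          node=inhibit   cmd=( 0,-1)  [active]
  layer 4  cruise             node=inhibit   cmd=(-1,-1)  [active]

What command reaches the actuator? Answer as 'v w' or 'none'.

none

L0 wander: idle → wire = none
L1 grasp: idle → wire stays none
L2 avoid_obstacle: active, inhibitor → wire = none
L3 back_away: active, inhibitor → wire = none
L4 cruise: active, inhibitor → wire = none
actuator = none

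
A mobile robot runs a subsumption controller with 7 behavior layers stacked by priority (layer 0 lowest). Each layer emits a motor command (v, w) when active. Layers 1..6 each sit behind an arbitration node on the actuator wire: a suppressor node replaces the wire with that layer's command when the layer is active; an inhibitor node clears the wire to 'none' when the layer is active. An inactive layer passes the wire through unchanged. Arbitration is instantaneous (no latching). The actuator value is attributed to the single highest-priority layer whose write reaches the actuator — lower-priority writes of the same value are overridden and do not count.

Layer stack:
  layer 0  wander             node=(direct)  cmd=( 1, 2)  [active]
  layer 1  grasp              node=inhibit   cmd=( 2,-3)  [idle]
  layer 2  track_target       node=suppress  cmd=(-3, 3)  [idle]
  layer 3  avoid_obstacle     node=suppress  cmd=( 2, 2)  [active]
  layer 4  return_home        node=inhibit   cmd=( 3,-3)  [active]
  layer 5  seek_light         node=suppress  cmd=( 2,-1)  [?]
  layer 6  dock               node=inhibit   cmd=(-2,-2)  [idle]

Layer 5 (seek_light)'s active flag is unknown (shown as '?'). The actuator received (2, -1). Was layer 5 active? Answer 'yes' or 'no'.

If layer 5 is active=yes:
  actuator would be (2, -1)
If layer 5 is active=no:
  actuator would be none
Observed (2, -1), so layer 5 was active.

yes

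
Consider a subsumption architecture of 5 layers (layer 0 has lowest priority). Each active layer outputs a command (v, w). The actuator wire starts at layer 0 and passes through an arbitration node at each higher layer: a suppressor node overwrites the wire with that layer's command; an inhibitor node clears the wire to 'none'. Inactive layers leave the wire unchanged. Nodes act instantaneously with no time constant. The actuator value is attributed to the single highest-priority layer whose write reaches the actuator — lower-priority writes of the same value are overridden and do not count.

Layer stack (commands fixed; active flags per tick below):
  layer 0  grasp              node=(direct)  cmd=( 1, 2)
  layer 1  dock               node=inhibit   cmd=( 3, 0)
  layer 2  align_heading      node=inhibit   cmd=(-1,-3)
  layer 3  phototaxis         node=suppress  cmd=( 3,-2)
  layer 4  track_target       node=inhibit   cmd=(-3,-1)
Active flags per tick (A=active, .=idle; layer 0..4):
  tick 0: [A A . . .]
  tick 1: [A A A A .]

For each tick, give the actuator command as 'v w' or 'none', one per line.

tick 0:
  layer 0 (grasp) active — direct: (1, 2)
  layer 1 (dock) active — inhibits: none
  layer 2 (align_heading) idle — unchanged: none
  layer 3 (phototaxis) idle — unchanged: none
  layer 4 (track_target) idle — unchanged: none
  → actuator none
tick 1:
  layer 0 (grasp) active — direct: (1, 2)
  layer 1 (dock) active — inhibits: none
  layer 2 (align_heading) active — inhibits: none
  layer 3 (phototaxis) active — suppresses: (3, -2)
  layer 4 (track_target) idle — unchanged: (3, -2)
  → actuator (3, -2)

none
3 -2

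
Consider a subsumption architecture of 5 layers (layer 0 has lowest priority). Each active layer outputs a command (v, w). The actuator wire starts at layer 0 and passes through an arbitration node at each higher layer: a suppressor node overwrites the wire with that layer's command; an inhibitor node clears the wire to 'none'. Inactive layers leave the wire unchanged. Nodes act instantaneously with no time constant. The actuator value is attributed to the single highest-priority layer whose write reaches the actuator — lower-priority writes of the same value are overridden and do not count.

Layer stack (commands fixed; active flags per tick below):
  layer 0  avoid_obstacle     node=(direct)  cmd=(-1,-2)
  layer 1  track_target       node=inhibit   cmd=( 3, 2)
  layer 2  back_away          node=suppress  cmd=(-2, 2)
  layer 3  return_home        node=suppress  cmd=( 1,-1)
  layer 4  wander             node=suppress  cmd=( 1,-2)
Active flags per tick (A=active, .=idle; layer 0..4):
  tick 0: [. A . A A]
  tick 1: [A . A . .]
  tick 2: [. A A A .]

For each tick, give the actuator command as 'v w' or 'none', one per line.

tick 0:
  layer 0 (avoid_obstacle) idle — none
  layer 1 (track_target) active — inhibits: none
  layer 2 (back_away) idle — unchanged: none
  layer 3 (return_home) active — suppresses: (1, -1)
  layer 4 (wander) active — suppresses: (1, -2)
  → actuator (1, -2)
tick 1:
  layer 0 (avoid_obstacle) active — direct: (-1, -2)
  layer 1 (track_target) idle — unchanged: (-1, -2)
  layer 2 (back_away) active — suppresses: (-2, 2)
  layer 3 (return_home) idle — unchanged: (-2, 2)
  layer 4 (wander) idle — unchanged: (-2, 2)
  → actuator (-2, 2)
tick 2:
  layer 0 (avoid_obstacle) idle — none
  layer 1 (track_target) active — inhibits: none
  layer 2 (back_away) active — suppresses: (-2, 2)
  layer 3 (return_home) active — suppresses: (1, -1)
  layer 4 (wander) idle — unchanged: (1, -1)
  → actuator (1, -1)

1 -2
-2 2
1 -1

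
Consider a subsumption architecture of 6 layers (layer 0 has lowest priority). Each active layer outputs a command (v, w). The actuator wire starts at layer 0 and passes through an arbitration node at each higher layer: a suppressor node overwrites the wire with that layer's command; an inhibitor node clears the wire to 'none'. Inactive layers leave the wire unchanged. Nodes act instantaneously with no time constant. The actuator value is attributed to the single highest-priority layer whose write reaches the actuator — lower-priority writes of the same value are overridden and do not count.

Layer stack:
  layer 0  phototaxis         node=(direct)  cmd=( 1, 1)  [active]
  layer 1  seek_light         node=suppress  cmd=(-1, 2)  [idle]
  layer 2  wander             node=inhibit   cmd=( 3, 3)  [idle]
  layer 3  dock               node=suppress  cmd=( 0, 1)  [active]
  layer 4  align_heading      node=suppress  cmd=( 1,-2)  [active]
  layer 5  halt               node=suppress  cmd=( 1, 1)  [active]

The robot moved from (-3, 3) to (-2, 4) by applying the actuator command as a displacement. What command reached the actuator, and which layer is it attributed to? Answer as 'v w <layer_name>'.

displacement = (-2, 4) − (-3, 3) = (1, 1)
[0] phototaxis on; wire := (1, 1)
[1] seek_light off; pass (1, 1)
[2] wander off; pass (1, 1)
[3] dock on (suppress); wire := (0, 1)
[4] align_heading on (suppress); wire := (1, -2)
[5] halt on (suppress); wire := (1, 1)
output (1, 1) — from layer 5 (halt)

1 1 halt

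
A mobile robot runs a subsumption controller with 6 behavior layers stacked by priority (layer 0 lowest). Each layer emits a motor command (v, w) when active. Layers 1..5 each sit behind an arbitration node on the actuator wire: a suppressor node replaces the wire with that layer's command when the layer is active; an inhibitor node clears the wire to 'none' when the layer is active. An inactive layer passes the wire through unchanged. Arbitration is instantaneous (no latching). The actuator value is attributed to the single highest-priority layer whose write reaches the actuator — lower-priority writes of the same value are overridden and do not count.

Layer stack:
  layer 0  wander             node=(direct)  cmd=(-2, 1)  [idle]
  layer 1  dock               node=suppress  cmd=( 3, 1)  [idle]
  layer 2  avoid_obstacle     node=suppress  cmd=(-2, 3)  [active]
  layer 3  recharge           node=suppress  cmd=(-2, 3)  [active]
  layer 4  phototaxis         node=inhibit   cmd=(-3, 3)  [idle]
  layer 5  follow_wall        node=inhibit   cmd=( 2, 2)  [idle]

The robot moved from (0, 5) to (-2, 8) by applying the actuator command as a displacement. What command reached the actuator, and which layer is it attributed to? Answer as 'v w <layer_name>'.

-2 3 recharge

displacement = (-2, 8) − (0, 5) = (-2, 3)
L0 wander: idle → wire = none
L1 dock: idle → wire stays none
L2 avoid_obstacle: active, suppressor → wire = (-2, 3)
L3 recharge: active, suppressor → wire = (-2, 3)
L4 phototaxis: idle → wire stays (-2, 3)
L5 follow_wall: idle → wire stays (-2, 3)
actuator = (-2, 3) — from layer 3 (recharge)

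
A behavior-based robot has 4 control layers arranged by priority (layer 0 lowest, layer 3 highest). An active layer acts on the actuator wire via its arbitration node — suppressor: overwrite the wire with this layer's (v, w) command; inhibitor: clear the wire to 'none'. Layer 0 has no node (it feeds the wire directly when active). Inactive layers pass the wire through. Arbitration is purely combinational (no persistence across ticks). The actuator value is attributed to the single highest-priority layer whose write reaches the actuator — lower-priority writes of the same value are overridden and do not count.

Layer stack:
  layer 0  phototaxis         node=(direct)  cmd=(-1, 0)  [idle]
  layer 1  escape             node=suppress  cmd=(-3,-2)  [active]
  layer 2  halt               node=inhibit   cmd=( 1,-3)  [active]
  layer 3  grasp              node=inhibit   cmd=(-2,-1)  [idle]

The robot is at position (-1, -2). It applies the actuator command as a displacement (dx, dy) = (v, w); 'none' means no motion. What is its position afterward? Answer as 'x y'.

-1 -2

[0] phototaxis off; wire := none
[1] escape on (suppress); wire := (-3, -2)
[2] halt on (inhibit); wire := none
[3] grasp off; pass none
output none
position: (-1, -2) + none = (-1, -2)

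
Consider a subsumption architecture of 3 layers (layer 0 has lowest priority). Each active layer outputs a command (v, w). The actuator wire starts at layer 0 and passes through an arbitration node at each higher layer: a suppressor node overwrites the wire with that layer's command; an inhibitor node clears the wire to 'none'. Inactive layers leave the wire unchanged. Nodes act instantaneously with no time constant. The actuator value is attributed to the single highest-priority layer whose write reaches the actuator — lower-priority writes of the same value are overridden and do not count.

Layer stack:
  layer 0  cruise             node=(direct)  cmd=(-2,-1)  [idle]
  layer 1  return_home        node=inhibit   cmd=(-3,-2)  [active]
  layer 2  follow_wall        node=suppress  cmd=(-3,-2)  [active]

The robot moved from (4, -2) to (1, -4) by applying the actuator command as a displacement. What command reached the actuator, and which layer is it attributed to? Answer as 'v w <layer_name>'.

-3 -2 follow_wall

displacement = (1, -4) − (4, -2) = (-3, -2)
layer 0 (cruise) idle — none
layer 1 (return_home) active — inhibits: none
layer 2 (follow_wall) active — suppresses: (-3, -2)
→ actuator (-3, -2) — from layer 2 (follow_wall)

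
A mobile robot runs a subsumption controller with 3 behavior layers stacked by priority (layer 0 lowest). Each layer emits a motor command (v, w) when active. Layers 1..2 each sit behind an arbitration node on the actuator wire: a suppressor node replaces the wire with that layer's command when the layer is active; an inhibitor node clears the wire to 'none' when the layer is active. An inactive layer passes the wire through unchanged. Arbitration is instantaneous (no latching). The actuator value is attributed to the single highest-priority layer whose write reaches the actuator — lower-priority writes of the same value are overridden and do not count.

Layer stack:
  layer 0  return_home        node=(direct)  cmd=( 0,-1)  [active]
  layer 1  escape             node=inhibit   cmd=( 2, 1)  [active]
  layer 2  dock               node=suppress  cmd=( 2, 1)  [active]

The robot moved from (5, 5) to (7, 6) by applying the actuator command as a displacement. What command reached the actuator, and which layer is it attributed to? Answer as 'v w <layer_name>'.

displacement = (7, 6) − (5, 5) = (2, 1)
L0 return_home: active, feeds wire = (0, -1)
L1 escape: active, inhibitor → wire = none
L2 dock: active, suppressor → wire = (2, 1)
actuator = (2, 1) — from layer 2 (dock)

2 1 dock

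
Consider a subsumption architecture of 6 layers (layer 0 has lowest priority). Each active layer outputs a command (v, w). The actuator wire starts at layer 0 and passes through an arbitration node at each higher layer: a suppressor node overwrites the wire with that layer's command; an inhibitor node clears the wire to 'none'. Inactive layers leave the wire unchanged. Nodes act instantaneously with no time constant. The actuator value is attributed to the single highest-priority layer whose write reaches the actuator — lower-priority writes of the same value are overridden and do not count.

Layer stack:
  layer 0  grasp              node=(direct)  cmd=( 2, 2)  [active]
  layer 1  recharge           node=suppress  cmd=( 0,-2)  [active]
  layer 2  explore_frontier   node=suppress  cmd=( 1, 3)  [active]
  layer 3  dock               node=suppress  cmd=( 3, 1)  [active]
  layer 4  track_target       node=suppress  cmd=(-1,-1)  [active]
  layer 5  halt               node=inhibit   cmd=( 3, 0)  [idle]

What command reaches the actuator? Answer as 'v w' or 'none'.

-1 -1

layer 0 (grasp) active — direct: (2, 2)
layer 1 (recharge) active — suppresses: (0, -2)
layer 2 (explore_frontier) active — suppresses: (1, 3)
layer 3 (dock) active — suppresses: (3, 1)
layer 4 (track_target) active — suppresses: (-1, -1)
layer 5 (halt) idle — unchanged: (-1, -1)
→ actuator (-1, -1)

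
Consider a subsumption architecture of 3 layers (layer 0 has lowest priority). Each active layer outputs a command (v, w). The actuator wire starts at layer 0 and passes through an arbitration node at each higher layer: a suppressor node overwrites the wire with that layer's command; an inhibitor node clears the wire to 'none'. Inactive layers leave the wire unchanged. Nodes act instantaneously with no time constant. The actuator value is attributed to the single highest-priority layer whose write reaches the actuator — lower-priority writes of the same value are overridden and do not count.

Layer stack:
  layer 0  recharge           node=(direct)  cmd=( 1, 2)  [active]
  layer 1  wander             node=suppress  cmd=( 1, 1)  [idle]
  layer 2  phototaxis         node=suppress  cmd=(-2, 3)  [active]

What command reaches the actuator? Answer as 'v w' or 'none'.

[0] recharge on; wire := (1, 2)
[1] wander off; pass (1, 2)
[2] phototaxis on (suppress); wire := (-2, 3)
output (-2, 3)

-2 3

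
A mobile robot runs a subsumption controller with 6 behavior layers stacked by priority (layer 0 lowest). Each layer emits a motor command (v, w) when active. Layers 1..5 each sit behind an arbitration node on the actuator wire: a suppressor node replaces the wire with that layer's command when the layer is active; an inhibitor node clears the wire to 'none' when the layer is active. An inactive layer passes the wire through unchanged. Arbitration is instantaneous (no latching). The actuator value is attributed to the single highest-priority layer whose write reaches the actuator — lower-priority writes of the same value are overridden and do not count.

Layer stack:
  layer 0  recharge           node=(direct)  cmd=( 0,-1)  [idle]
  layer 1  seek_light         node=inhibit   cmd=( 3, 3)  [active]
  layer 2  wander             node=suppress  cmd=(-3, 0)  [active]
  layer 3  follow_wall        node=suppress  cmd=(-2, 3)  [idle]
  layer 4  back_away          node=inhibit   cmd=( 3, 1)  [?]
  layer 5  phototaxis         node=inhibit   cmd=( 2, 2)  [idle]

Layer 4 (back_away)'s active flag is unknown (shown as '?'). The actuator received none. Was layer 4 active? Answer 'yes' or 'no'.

yes

If layer 4 is active=yes:
  actuator would be none
If layer 4 is active=no:
  actuator would be (-3, 0)
Observed none, so layer 4 was active.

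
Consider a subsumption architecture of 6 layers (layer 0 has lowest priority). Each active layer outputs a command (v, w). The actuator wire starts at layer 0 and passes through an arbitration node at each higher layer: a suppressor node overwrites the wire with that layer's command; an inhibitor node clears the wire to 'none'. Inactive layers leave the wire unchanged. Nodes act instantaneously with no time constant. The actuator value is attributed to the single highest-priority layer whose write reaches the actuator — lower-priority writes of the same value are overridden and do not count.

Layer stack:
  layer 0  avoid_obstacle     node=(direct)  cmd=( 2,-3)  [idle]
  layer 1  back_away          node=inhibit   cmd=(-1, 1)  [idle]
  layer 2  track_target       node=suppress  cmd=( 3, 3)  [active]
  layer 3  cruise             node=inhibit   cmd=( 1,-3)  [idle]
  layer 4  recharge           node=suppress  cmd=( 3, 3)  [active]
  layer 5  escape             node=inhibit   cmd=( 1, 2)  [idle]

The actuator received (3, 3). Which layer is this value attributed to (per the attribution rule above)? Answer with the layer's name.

recharge

[0] avoid_obstacle off; wire := none
[1] back_away off; pass none
[2] track_target on (suppress); wire := (3, 3)
[3] cruise off; pass (3, 3)
[4] recharge on (suppress); wire := (3, 3)
[5] escape off; pass (3, 3)
output (3, 3)
last writer: layer 4 = recharge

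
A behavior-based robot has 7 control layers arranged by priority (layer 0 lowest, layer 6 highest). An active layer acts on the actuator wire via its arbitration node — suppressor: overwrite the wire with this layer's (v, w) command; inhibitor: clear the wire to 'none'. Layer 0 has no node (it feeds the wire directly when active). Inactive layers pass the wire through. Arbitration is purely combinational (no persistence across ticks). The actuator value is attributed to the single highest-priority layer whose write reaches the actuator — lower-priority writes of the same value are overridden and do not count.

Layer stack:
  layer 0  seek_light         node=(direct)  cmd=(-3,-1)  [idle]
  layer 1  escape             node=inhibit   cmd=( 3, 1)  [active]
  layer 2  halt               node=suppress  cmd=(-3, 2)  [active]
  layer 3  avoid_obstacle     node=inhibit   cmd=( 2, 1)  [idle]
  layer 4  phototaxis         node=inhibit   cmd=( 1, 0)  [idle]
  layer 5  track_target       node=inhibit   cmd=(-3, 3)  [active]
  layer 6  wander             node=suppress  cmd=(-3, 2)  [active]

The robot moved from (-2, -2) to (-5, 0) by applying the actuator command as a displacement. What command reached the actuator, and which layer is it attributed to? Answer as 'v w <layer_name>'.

displacement = (-5, 0) − (-2, -2) = (-3, 2)
L0 seek_light: idle → wire = none
L1 escape: active, inhibitor → wire = none
L2 halt: active, suppressor → wire = (-3, 2)
L3 avoid_obstacle: idle → wire stays (-3, 2)
L4 phototaxis: idle → wire stays (-3, 2)
L5 track_target: active, inhibitor → wire = none
L6 wander: active, suppressor → wire = (-3, 2)
actuator = (-3, 2) — from layer 6 (wander)

-3 2 wander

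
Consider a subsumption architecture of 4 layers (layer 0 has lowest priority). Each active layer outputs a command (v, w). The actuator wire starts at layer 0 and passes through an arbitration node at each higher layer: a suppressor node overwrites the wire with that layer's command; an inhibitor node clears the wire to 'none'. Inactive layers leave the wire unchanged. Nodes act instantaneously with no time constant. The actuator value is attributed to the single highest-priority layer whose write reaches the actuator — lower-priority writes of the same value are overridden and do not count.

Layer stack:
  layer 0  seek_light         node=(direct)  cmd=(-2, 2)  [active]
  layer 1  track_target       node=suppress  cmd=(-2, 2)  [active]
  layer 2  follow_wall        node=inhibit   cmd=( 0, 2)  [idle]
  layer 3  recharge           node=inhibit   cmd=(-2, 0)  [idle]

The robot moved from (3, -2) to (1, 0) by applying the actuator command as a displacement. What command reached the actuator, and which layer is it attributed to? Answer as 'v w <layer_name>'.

displacement = (1, 0) − (3, -2) = (-2, 2)
L0 seek_light: active, feeds wire = (-2, 2)
L1 track_target: active, suppressor → wire = (-2, 2)
L2 follow_wall: idle → wire stays (-2, 2)
L3 recharge: idle → wire stays (-2, 2)
actuator = (-2, 2) — from layer 1 (track_target)

-2 2 track_target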